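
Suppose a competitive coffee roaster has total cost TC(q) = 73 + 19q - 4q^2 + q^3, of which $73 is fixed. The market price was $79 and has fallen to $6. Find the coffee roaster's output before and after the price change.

Output falls from 6 to 0 (the firm shuts down)

MC = 19 - 8q + 3q^2; the shutdown threshold is min AVC = $15 (at q = 2).
With P = $79 above the shutdown price, P = MC gives q = 6.
At P = $6 < min AVC = $15, price no longer covers variable cost at any output, so the firm shuts down: q = 0.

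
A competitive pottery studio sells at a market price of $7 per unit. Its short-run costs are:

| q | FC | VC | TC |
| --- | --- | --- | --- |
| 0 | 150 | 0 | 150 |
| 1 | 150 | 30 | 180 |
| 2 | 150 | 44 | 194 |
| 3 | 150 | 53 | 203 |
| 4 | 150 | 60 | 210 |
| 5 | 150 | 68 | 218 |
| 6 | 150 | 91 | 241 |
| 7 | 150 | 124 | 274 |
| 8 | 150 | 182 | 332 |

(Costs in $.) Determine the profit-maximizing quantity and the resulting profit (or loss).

Compute π = P·q − TC at each output: q=0: -150; q=1: -173; q=2: -180; q=3: -182; q=4: -182; q=5: -183; q=6: -199; q=7: -225; q=8: -276.
Profit is highest at q = 0. Equivalently, the lowest AVC in the table is 68/5 ≈ $13.60 at q = 5, and P = $7 falls below it — price never covers variable cost, so the firm shuts down and loses only its fixed cost.

q = 0 (shut down); profit = -$150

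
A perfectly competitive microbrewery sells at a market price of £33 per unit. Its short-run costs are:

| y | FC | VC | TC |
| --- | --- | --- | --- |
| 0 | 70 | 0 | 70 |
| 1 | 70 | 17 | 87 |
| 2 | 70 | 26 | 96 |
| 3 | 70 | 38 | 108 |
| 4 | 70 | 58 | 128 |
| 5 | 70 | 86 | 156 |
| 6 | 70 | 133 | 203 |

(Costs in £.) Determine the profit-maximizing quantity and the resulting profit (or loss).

Tabulate TR − TC: y=0: -70; y=1: -54; y=2: -30; y=3: -9; y=4: 4; y=5: 9; y=6: -5.
Profit is maximized at y = 5. AVC there is 86/5 = £17.20 ≤ P, so producing beats shutting down (which would give -£70).

y = 5; profit = £9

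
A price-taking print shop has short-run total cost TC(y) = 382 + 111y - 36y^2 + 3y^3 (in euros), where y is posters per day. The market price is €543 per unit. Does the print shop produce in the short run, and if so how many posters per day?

Produce at y = 12

Strip out fixed cost: VC = 111y - 36y^2 + 3y^3. Then AVC = 111 - 36y + 3y^2 and MC = 111 - 72y + 9y^2.
The AVC parabola has its vertex at y = 36/6 = 6, where AVC = 111 - 36·6 + 3·6^2 = €3.
P = €543 exceeds min AVC = €3, so the firm stays open.
Set P = MC: 543 = 111 - 72y + 9y^2 → -432 - 72y + 9y^2 = 0. The roots are y = -4 and y = 12; the profit-maximizing output is on the rising part of MC, so y* = 12.
Check: AVC at y = 12 is €111 ≤ P, so revenue covers variable cost.
Profit = P·y − TC = 543·12 − 1714 = €4802.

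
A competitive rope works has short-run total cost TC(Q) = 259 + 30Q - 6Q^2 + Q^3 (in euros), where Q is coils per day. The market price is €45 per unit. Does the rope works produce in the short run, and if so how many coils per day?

Variable cost is VC = 30Q - 6Q^2 + Q^3, so AVC = VC/Q = 30 - 6Q + Q^2 and MC = dTC/dQ = 30 - 12Q + 3Q^2.
The AVC parabola has its vertex at Q = 6/2 = 3, where AVC = 30 - 6·3 + 3^2 = €21.
Because €45 ≥ €21, revenue can cover variable cost; the firm operates.
Set P = MC: 45 = 30 - 12Q + 3Q^2 → -15 - 12Q + 3Q^2 = 0. The roots are Q = -1 and Q = 5; the profit-maximizing output is on the rising part of MC, so Q* = 5.
Check: AVC at Q = 5 is €25 ≤ P, so revenue covers variable cost.
Profit = P·Q − TC = 45·5 − 384 = -€159, a loss, but smaller than the €259 fixed cost the firm would lose by shutting down.

Produce at Q = 5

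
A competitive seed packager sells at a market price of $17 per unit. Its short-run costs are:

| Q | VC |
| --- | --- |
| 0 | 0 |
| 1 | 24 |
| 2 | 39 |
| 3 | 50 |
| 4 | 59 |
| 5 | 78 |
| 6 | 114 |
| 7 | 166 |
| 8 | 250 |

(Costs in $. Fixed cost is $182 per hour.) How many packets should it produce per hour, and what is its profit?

Tabulate TR − TC: Q=0: -182; Q=1: -189; Q=2: -187; Q=3: -181; Q=4: -173; Q=5: -175; Q=6: -194; Q=7: -229; Q=8: -296.
Profit is maximized at Q = 4. AVC there is 59/4 = $14.75 ≤ P, so producing beats shutting down (which would give -$182).

Q = 4; profit = -$173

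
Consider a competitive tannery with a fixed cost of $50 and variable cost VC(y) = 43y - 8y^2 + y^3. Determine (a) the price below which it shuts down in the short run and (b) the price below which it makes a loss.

Shutdown price = $27; break-even price = $38

AVC = 43 - 8y + y^2; minimized at y = 4, giving min AVC = $27. That is the shutdown price.
ATC = 50/y + 43 - 8y + y^2. Setting dATC/dy = −50/y^2 − 8 + 2y = 0 gives y = 5 (since 2·5^3 − 8·5^2 = 50).
min ATC = 50/5 + 43 − 8·5 + 5^2 = $38. That is the break-even price.
Between these two prices the firm operates at a loss; above $38 it earns a profit.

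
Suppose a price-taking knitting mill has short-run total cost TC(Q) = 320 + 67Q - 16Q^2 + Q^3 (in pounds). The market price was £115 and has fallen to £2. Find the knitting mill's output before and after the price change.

MC = 67 - 32Q + 3Q^2; the shutdown threshold is min AVC = £3 (at Q = 8).
At P = £115 ≥ min AVC, set P = MC on the rising branch: Q = 12.
At P = £2 < min AVC = £3, price no longer covers variable cost at any output, so the firm shuts down: Q = 0.

Output falls from 12 to 0 (the firm shuts down)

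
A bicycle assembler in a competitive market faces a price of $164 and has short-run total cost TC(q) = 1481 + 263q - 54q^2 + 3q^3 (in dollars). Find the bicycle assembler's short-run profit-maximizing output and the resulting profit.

Profit = -$29 at q = 11

AVC = 263 - 54q + 3q^2; min AVC = $20 at q = 9. Since P = $164 ≥ min AVC, the firm produces.
With MC = 263 - 108q + 9q^2, P = MC on the upward-sloping part at q* = 11.
TR = 164·11 = 1804. TC = 1481 + 352 = 1833. Profit = 1804 − 1833 = -$29.
That loss of $29 beats the $1481 the firm would lose by shutting down; producing recovers $1452 of fixed cost.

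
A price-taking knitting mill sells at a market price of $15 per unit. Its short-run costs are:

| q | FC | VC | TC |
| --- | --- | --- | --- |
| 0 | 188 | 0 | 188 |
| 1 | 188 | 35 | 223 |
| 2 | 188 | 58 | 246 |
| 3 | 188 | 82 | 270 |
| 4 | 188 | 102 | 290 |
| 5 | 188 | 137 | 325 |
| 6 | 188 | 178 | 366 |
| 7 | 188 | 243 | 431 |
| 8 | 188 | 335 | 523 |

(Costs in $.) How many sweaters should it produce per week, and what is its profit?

Tabulate TR − TC: q=0: -188; q=1: -208; q=2: -216; q=3: -225; q=4: -230; q=5: -250; q=6: -276; q=7: -326; q=8: -403.
Profit is highest at q = 0. Equivalently, the lowest AVC in the table is 102/4 ≈ $25.50 at q = 4, and P = $15 falls below it — price never covers variable cost, so the firm shuts down and loses only its fixed cost.

q = 0 (shut down); profit = -$188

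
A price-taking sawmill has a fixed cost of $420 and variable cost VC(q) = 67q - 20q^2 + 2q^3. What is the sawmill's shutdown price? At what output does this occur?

The shutdown price is the minimum of AVC. VC = 67q - 20q^2 + 2q^3, so AVC = 67 - 20q + 2q^2.
At the minimum of AVC, MC = AVC. MC = 67 - 40q + 6q^2; setting MC = AVC gives 4q^2 - 20q = 0, so q = 5. min AVC = 17.
So the shutdown price is $17.

$17 per unit, at q = 5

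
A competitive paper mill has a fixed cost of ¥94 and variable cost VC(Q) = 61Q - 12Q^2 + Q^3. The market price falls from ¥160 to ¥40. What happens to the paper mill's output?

MC = 61 - 24Q + 3Q^2; the shutdown threshold is min AVC = ¥25 (at Q = 6).
At P = ¥160 ≥ min AVC, set P = MC on the rising branch: Q = 11.
At P = ¥40 ≥ min AVC, set P = MC: Q = 7. The firm stays open but cuts output.

Output falls from 11 to 7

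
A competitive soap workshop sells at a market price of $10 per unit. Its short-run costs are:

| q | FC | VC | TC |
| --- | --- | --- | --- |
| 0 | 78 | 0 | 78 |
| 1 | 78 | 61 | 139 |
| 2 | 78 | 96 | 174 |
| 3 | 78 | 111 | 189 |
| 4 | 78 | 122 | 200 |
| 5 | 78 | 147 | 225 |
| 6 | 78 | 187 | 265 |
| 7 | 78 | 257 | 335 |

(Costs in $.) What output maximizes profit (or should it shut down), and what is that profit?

Tabulate TR − TC: q=0: -78; q=1: -129; q=2: -154; q=3: -159; q=4: -160; q=5: -175; q=6: -205; q=7: -265.
Profit is highest at q = 0. Equivalently, the lowest AVC in the table is 147/5 ≈ $29.40 at q = 5, and P = $10 falls below it — price never covers variable cost, so the firm shuts down and loses only its fixed cost.

q = 0 (shut down); profit = -$78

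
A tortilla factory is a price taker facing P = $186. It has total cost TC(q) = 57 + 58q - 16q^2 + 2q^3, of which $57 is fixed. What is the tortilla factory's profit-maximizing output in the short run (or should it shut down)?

Produce at q = 8

Variable cost is VC = 58q - 16q^2 + 2q^3, so AVC = VC/q = 58 - 16q + 2q^2 and MC = dTC/dq = 58 - 32q + 6q^2.
AVC is minimized where dAVC/dq = -16 + 4q = 0, at q = 4; min AVC = 58 - 16·4 + 2·4^2 = $26.
Because $186 ≥ $26, revenue can cover variable cost; the firm operates.
Solving P = MC: -128 - 32q + 6q^2 = 0 ⇒ q = -8/3 or 8. On the upward-sloping branch, q* = 8.
Check: AVC at q = 8 is $58 ≤ P, so revenue covers variable cost.
Profit = P·q − TC = 186·8 − 521 = $967.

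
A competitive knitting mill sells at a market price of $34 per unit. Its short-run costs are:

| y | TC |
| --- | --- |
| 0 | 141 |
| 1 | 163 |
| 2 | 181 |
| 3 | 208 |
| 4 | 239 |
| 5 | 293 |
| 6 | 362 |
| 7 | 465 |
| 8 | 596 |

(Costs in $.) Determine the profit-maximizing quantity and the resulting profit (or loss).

y = 4; profit = -$103

Compute π = P·y − TC at each output: y=0: -141; y=1: -129; y=2: -113; y=3: -106; y=4: -103; y=5: -123; y=6: -158; y=7: -227; y=8: -324.
Profit is maximized at y = 4. AVC there is 98/4 = $24.50 ≤ P, so producing beats shutting down (which would give -$141).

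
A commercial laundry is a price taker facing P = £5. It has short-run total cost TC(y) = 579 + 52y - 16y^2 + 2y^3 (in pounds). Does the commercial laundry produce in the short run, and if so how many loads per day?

From TC, MC = TC'(y) = 52 - 32y + 6y^2 and AVC = VC/y = 52 - 16y + 2y^2.
AVC hits its minimum where MC = AVC, at y = 4, giving min AVC = 52 - 16·4 + 2·4^2 = £20.
P = £5 lies below min AVC = £20; no output level covers variable cost.
Best response: produce nothing and absorb the £579 fixed cost.

Shut down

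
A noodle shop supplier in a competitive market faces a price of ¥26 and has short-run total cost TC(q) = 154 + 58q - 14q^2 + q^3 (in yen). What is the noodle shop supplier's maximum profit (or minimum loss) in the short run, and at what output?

AVC = 58 - 14q + q^2; min AVC = ¥9 at q = 7. Since P = ¥26 ≥ min AVC, the firm produces.
With MC = 58 - 28q + 3q^2, P = MC on the upward-sloping part at q* = 8.
TR = 26·8 = 208. TC = 154 + 80 = 234. Profit = 208 − 234 = -¥26.
Shutting down would mean losing the fixed cost of ¥154, so operating at a loss of ¥26 is better by ¥128.

Profit = -¥26 at q = 8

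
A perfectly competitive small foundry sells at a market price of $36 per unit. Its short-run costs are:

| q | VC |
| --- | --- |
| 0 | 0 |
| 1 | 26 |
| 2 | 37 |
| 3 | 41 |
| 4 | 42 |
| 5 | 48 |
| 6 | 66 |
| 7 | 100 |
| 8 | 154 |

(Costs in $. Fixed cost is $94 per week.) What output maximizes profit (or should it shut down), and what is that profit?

q = 7; profit = $58

Profit at each row (π = 36q − TC): q=0: -94; q=1: -84; q=2: -59; q=3: -27; q=4: 8; q=5: 38; q=6: 56; q=7: 58; q=8: 40.
Profit is maximized at q = 7. AVC there is 100/7 = $14.29 ≤ P, so producing beats shutting down (which would give -$94).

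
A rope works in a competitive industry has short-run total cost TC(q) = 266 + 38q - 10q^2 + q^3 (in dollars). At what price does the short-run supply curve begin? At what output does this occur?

$13 per unit, at q = 5

Short-run supply begins at min AVC. From VC = 38q - 10q^2 + q^3, AVC = 38 - 10q + q^2.
At the minimum of AVC, MC = AVC. MC = 38 - 20q + 3q^2; setting MC = AVC gives 2q^2 - 10q = 0, so q = 5. min AVC = 13.
The firm shuts down for any P below $13.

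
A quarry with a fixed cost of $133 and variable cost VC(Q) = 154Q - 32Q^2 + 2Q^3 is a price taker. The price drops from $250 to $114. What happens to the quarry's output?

AVC = 154 - 32Q + 2Q^2, minimized at Q = 8 where min AVC = $26. MC = 154 - 64Q + 6Q^2.
With P = $250 above the shutdown price, P = MC gives Q = 12.
At P = $114 ≥ min AVC, set P = MC: Q = 10. The firm stays open but cuts output.

Output falls from 12 to 10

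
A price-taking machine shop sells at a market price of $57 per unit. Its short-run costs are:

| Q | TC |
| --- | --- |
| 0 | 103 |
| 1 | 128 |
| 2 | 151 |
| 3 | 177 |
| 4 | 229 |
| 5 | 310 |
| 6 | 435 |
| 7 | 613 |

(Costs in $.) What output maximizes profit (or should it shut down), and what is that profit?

Q = 4; profit = -$1

Compute π = P·Q − TC at each output: Q=0: -103; Q=1: -71; Q=2: -37; Q=3: -6; Q=4: -1; Q=5: -25; Q=6: -93; Q=7: -214.
Profit is maximized at Q = 4. AVC there is 126/4 = $31.50 ≤ P, so producing beats shutting down (which would give -$103).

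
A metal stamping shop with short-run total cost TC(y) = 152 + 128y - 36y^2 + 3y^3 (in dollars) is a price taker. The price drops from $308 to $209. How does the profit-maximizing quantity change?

Output falls from 10 to 9

MC = 128 - 72y + 9y^2; the shutdown threshold is min AVC = $20 (at y = 6).
With P = $308 above the shutdown price, P = MC gives y = 10.
At P = $209 ≥ min AVC, set P = MC: y = 9. The firm stays open but cuts output.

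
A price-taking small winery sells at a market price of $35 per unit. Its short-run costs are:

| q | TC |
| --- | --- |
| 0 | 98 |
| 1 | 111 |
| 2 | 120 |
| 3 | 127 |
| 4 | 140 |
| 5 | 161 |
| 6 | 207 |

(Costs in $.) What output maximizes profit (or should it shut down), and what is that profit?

Compute π = P·q − TC at each output: q=0: -98; q=1: -76; q=2: -50; q=3: -22; q=4: 0; q=5: 14; q=6: 3.
Profit is maximized at q = 5. AVC there is 63/5 = $12.60 ≤ P, so producing beats shutting down (which would give -$98).

q = 5; profit = $14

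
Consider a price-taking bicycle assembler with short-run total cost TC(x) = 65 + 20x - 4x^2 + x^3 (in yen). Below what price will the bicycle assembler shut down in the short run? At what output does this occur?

Short-run supply begins at min AVC. From VC = 20x - 4x^2 + x^3, AVC = 20 - 4x + x^2.
dAVC/dx = -4 + 2x = 0 gives x = 2. min AVC = 20 - 4·2 + 2^2 = 16.
The firm shuts down for any P below ¥16.

¥16 per unit, at x = 2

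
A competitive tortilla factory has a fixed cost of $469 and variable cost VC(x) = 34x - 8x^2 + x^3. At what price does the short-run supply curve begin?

$18 per unit

Short-run supply begins at min AVC. From VC = 34x - 8x^2 + x^3, AVC = 34 - 8x + x^2.
At the minimum of AVC, MC = AVC. MC = 34 - 16x + 3x^2; setting MC = AVC gives 2x^2 - 8x = 0, so x = 4. min AVC = 18.
The firm shuts down for any P below $18.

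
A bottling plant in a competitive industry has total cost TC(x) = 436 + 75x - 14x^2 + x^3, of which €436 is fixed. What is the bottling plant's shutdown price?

Short-run supply begins at min AVC. From VC = 75x - 14x^2 + x^3, AVC = 75 - 14x + x^2.
dAVC/dx = -14 + 2x = 0 gives x = 7. min AVC = 75 - 14·7 + 7^2 = 26.
For P < €26 the firm produces nothing.

€26 per unit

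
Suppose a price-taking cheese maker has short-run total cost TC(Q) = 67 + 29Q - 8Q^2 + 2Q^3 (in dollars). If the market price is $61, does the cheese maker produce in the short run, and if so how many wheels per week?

From TC, MC = TC'(Q) = 29 - 16Q + 6Q^2 and AVC = VC/Q = 29 - 8Q + 2Q^2.
The AVC parabola has its vertex at Q = 8/4 = 2, where AVC = 29 - 8·2 + 2·2^2 = $21.
Because $61 ≥ $21, revenue can cover variable cost; the firm operates.
Set P = MC: 61 = 29 - 16Q + 6Q^2 → -32 - 16Q + 6Q^2 = 0. The roots are Q = -4/3 and Q = 4; the profit-maximizing output is on the rising part of MC, so Q* = 4.
Check: AVC at Q = 4 is $29 ≤ P, so revenue covers variable cost.
Profit = P·Q − TC = 61·4 − 183 = $61.

Produce at Q = 4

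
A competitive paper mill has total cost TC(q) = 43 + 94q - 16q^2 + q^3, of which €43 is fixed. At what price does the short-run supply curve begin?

€30 per unit

The firm shuts down when price falls below the minimum of average variable cost. AVC = VC/q = 94 - 16q + q^2.
At the minimum of AVC, MC = AVC. MC = 94 - 32q + 3q^2; setting MC = AVC gives 2q^2 - 16q = 0, so q = 8. min AVC = 30.
So the shutdown price is €30.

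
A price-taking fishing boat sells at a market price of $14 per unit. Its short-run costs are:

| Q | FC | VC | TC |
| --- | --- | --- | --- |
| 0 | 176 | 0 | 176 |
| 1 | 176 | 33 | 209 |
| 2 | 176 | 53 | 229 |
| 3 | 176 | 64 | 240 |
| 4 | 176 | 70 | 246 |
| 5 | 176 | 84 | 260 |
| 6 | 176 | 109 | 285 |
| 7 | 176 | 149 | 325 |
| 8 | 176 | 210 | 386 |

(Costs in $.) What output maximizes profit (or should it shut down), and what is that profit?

Q = 0 (shut down); profit = -$176

Tabulate TR − TC: Q=0: -176; Q=1: -195; Q=2: -201; Q=3: -198; Q=4: -190; Q=5: -190; Q=6: -201; Q=7: -227; Q=8: -274.
Profit is highest at Q = 0. Equivalently, the lowest AVC in the table is 84/5 ≈ $16.80 at Q = 5, and P = $14 falls below it — price never covers variable cost, so the firm shuts down and loses only its fixed cost.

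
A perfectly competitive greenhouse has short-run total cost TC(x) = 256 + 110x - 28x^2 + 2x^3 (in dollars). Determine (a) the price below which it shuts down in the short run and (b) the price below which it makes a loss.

Shutdown price = $12; break-even price = $46

AVC = 110 - 28x + 2x^2; minimized at x = 7, giving min AVC = $12. That is the shutdown price.
ATC = 256/x + 110 - 28x + 2x^2. Setting dATC/dx = −256/x^2 − 28 + 4x = 0 gives x = 8 (since 4·8^3 − 28·8^2 = 256).
min ATC = 256/8 + 110 − 28·8 + 2·8^2 = $46. That is the break-even price.
For $12 ≤ P < $46 the firm produces at a loss; below $12 it shuts down.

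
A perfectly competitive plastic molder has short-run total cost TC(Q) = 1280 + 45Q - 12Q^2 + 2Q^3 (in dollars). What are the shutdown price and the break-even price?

Shutdown price = $27; break-even price = $237

AVC = 45 - 12Q + 2Q^2; minimized at Q = 3, giving min AVC = $27. That is the shutdown price.
ATC = 1280/Q + 45 - 12Q + 2Q^2. Setting dATC/dQ = −1280/Q^2 − 12 + 4Q = 0 gives Q = 8 (since 4·8^3 − 12·8^2 = 1280).
min ATC = 1280/8 + 45 − 12·8 + 2·8^2 = $237. That is the break-even price.
For $27 ≤ P < $237 the firm produces at a loss; below $27 it shuts down.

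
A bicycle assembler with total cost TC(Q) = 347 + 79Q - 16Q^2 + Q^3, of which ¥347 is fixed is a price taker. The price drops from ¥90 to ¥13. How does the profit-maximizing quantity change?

AVC = 79 - 16Q + Q^2, minimized at Q = 8 where min AVC = ¥15. MC = 79 - 32Q + 3Q^2.
At P = ¥90 ≥ min AVC, set P = MC on the rising branch: Q = 11.
At P = ¥13 < min AVC = ¥15, price no longer covers variable cost at any output, so the firm shuts down: Q = 0.

Output falls from 11 to 0 (the firm shuts down)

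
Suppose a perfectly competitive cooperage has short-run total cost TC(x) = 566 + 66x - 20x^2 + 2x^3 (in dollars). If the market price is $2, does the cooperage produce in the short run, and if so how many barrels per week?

Shut down

Strip out fixed cost: VC = 66x - 20x^2 + 2x^3. Then AVC = 66 - 20x + 2x^2 and MC = 66 - 40x + 6x^2.
The AVC parabola has its vertex at x = 20/4 = 5, where AVC = 66 - 20·5 + 2·5^2 = $16.
P = $2 lies below min AVC = $16; no output level covers variable cost.
Best response: produce nothing and absorb the $566 fixed cost.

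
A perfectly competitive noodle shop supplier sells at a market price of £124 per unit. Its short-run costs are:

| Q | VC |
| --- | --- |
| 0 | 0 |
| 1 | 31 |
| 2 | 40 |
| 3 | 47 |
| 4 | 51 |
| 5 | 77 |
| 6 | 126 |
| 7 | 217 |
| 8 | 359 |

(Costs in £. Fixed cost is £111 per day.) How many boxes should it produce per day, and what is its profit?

Q = 7; profit = £540

Profit at each row (π = 124Q − TC): Q=0: -111; Q=1: -18; Q=2: 97; Q=3: 214; Q=4: 334; Q=5: 432; Q=6: 507; Q=7: 540; Q=8: 522.
Profit is maximized at Q = 7. AVC there is 217/7 = £31 ≤ P, so producing beats shutting down (which would give -£111).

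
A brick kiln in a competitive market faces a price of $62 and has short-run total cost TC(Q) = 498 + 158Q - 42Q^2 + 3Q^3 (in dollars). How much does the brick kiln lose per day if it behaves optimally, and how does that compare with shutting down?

AVC = 158 - 42Q + 3Q^2 has its minimum $11 at Q = 7; price $62 clears that bar, so the firm operates.
With MC = 158 - 84Q + 9Q^2, P = MC on the upward-sloping part at Q* = 8.
TR = 62·8 = 496. TC = 498 + 112 = 610. Profit = 496 − 610 = -$114.
That loss of $114 beats the $498 the firm would lose by shutting down; producing recovers $384 of fixed cost.

Profit = -$114 at Q = 8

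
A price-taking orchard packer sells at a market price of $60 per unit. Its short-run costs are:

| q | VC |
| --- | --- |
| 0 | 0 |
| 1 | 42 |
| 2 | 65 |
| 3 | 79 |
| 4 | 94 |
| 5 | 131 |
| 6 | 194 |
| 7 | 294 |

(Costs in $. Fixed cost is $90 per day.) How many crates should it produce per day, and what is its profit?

Tabulate TR − TC: q=0: -90; q=1: -72; q=2: -35; q=3: 11; q=4: 56; q=5: 79; q=6: 76; q=7: 36.
Profit is maximized at q = 5. AVC there is 131/5 = $26.20 ≤ P, so producing beats shutting down (which would give -$90).

q = 5; profit = $79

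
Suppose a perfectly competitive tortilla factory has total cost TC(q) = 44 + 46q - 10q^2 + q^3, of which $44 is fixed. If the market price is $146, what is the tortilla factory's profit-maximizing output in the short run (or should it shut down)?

Variable cost is VC = 46q - 10q^2 + q^3, so AVC = VC/q = 46 - 10q + q^2 and MC = dTC/dq = 46 - 20q + 3q^2.
AVC is minimized where dAVC/dq = -10 + 2q = 0, at q = 5; min AVC = 46 - 10·5 + 5^2 = $21.
Since P = $146 ≥ min AVC = $21, price covers variable cost and the firm should produce.
Set P = MC: 146 = 46 - 20q + 3q^2 → -100 - 20q + 3q^2 = 0. The roots are q = -10/3 and q = 10; the profit-maximizing output is on the rising part of MC, so q* = 10.
Check: AVC at q = 10 is $46 ≤ P, so revenue covers variable cost.
Profit = P·q − TC = 146·10 − 504 = $956.

Produce at q = 10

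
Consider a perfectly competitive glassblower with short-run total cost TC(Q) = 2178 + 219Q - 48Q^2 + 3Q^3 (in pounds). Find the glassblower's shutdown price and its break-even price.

Shutdown price = £27; break-even price = £252

Shutdown price = min AVC. AVC = 219 - 48Q + 3Q^2, with vertex at Q = 8 and minimum £27.
ATC = 2178/Q + 219 - 48Q + 3Q^2. Setting dATC/dQ = −2178/Q^2 − 48 + 6Q = 0 gives Q = 11 (since 6·11^3 − 48·11^2 = 2178).
min ATC = 2178/11 + 219 − 48·11 + 3·11^2 = £252. That is the break-even price.
Between these two prices the firm operates at a loss; above £252 it earns a profit.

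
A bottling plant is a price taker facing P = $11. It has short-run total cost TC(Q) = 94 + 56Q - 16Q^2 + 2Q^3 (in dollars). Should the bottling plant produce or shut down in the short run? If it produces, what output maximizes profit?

Variable cost is VC = 56Q - 16Q^2 + 2Q^3, so AVC = VC/Q = 56 - 16Q + 2Q^2 and MC = dTC/dQ = 56 - 32Q + 6Q^2.
AVC hits its minimum where MC = AVC, at Q = 4, giving min AVC = 56 - 16·4 + 2·4^2 = $24.
Since P = $11 < min AVC = $24, price fails to cover variable cost at any output.
The firm minimizes its loss by shutting down and losing only its fixed cost of $94.

Shut down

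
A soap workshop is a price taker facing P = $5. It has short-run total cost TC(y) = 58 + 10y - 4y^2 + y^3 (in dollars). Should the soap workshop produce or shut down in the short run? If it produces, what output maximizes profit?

Shut down

Strip out fixed cost: VC = 10y - 4y^2 + y^3. Then AVC = 10 - 4y + y^2 and MC = 10 - 8y + 3y^2.
The AVC parabola has its vertex at y = 4/2 = 2, where AVC = 10 - 4·2 + 2^2 = $6.
P = $5 lies below min AVC = $6; no output level covers variable cost.
Best response: produce nothing and absorb the $58 fixed cost.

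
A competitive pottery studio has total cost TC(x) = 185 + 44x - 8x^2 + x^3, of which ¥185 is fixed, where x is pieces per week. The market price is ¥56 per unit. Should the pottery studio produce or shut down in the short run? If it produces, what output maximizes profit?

Produce at x = 6

From TC, MC = TC'(x) = 44 - 16x + 3x^2 and AVC = VC/x = 44 - 8x + x^2.
AVC is minimized where dAVC/dx = -8 + 2x = 0, at x = 4; min AVC = 44 - 8·4 + 4^2 = ¥28.
P = ¥56 exceeds min AVC = ¥28, so the firm stays open.
Solving P = MC: -12 - 16x + 3x^2 = 0 ⇒ x = -2/3 or 6. On the upward-sloping branch, x* = 6.
Check: AVC at x = 6 is ¥32 ≤ P, so revenue covers variable cost.
Profit = P·x − TC = 56·6 − 377 = -¥41, a loss, but smaller than the ¥185 fixed cost the firm would lose by shutting down.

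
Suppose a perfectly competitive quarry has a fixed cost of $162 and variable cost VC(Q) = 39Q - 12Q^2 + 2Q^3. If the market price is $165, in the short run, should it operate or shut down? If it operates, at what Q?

Strip out fixed cost: VC = 39Q - 12Q^2 + 2Q^3. Then AVC = 39 - 12Q + 2Q^2 and MC = 39 - 24Q + 6Q^2.
AVC is minimized where dAVC/dQ = -12 + 4Q = 0, at Q = 3; min AVC = 39 - 12·3 + 2·3^2 = $21.
P = $165 exceeds min AVC = $21, so the firm stays open.
Solving P = MC: -126 - 24Q + 6Q^2 = 0 ⇒ Q = -3 or 7. On the upward-sloping branch, Q* = 7.
Check: AVC at Q = 7 is $53 ≤ P, so revenue covers variable cost.
Profit = P·Q − TC = 165·7 − 533 = $622.

Produce at Q = 7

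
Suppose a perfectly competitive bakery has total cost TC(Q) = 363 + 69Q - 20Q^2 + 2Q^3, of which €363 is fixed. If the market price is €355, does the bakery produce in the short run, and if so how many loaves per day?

From TC, MC = TC'(Q) = 69 - 40Q + 6Q^2 and AVC = VC/Q = 69 - 20Q + 2Q^2.
The AVC parabola has its vertex at Q = 20/4 = 5, where AVC = 69 - 20·5 + 2·5^2 = €19.
P = €355 exceeds min AVC = €19, so the firm stays open.
Solving P = MC: -286 - 40Q + 6Q^2 = 0 ⇒ Q = -13/3 or 11. On the upward-sloping branch, Q* = 11.
Check: AVC at Q = 11 is €91 ≤ P, so revenue covers variable cost.
Profit = P·Q − TC = 355·11 − 1364 = €2541.

Produce at Q = 11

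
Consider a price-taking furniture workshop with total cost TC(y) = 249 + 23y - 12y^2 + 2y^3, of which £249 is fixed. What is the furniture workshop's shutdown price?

£5 per unit

The shutdown price is the minimum of AVC. VC = 23y - 12y^2 + 2y^3, so AVC = 23 - 12y + 2y^2.
dAVC/dy = -12 + 4y = 0 gives y = 3. min AVC = 23 - 12·3 + 2·3^2 = 5.
For P < £5 the firm produces nothing.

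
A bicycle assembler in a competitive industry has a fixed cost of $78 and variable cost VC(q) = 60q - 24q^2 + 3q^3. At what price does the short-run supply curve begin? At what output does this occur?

$12 per unit, at q = 4

The firm shuts down when price falls below the minimum of average variable cost. AVC = VC/q = 60 - 24q + 3q^2.
At the minimum of AVC, MC = AVC. MC = 60 - 48q + 9q^2; setting MC = AVC gives 6q^2 - 24q = 0, so q = 4. min AVC = 12.
For P < $12 the firm produces nothing.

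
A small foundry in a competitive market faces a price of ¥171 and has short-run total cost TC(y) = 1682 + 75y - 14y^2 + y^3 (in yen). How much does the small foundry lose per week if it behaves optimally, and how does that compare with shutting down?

AVC = 75 - 14y + y^2 has its minimum ¥26 at y = 7; price ¥171 clears that bar, so the firm operates.
MC = 75 - 28y + 3y^2. Setting P = MC and taking the root on the rising branch gives y* = 12.
TR = 171·12 = 2052. TC = 1682 + 612 = 2294. Profit = 2052 − 2294 = -¥242.
By producing, the firm covers all variable cost plus ¥1440 of fixed cost; shutting down would lose the full ¥1682.

Profit = -¥242 at y = 12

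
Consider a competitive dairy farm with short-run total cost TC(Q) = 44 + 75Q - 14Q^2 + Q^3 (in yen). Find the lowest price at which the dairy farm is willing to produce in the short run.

¥26 per unit

The shutdown price is the minimum of AVC. VC = 75Q - 14Q^2 + Q^3, so AVC = 75 - 14Q + Q^2.
dAVC/dQ = -14 + 2Q = 0 gives Q = 7. min AVC = 75 - 14·7 + 7^2 = 26.
The firm shuts down for any P below ¥26.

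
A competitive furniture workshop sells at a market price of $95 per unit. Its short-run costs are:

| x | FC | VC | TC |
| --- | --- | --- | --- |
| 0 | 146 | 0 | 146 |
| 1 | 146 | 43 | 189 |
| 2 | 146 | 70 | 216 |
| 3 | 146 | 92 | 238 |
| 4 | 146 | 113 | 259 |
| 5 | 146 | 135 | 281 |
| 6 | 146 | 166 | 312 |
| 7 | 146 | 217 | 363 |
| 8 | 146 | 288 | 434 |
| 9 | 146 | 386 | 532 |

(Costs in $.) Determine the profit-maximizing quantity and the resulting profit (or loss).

x = 8; profit = $326

Tabulate TR − TC: x=0: -146; x=1: -94; x=2: -26; x=3: 47; x=4: 121; x=5: 194; x=6: 258; x=7: 302; x=8: 326; x=9: 323.
Profit is maximized at x = 8. AVC there is 288/8 = $36 ≤ P, so producing beats shutting down (which would give -$146).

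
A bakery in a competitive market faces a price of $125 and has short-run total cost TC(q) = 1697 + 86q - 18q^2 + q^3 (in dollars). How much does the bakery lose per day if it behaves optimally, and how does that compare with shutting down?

Profit = -$345 at q = 13

AVC = 86 - 18q + q^2 has its minimum $5 at q = 9; price $125 clears that bar, so the firm operates.
With MC = 86 - 36q + 3q^2, P = MC on the upward-sloping part at q* = 13.
TR = 125·13 = 1625. TC = 1697 + 273 = 1970. Profit = 1625 − 1970 = -$345.
That loss of $345 beats the $1697 the firm would lose by shutting down; producing recovers $1352 of fixed cost.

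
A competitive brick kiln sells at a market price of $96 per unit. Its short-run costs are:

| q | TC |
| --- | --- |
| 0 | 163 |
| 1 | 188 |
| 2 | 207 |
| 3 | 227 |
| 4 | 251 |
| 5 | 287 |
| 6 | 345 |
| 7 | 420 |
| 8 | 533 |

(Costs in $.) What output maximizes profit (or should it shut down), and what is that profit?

q = 7; profit = $252

Profit at each row (π = 96q − TC): q=0: -163; q=1: -92; q=2: -15; q=3: 61; q=4: 133; q=5: 193; q=6: 231; q=7: 252; q=8: 235.
Profit is maximized at q = 7. AVC there is 257/7 = $36.71 ≤ P, so producing beats shutting down (which would give -$163).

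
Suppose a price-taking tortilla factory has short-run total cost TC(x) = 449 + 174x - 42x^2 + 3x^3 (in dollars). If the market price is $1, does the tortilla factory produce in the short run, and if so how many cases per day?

From TC, MC = TC'(x) = 174 - 84x + 9x^2 and AVC = VC/x = 174 - 42x + 3x^2.
AVC is minimized where dAVC/dx = -42 + 6x = 0, at x = 7; min AVC = 174 - 42·7 + 3·7^2 = $27.
Since P = $1 < min AVC = $27, price fails to cover variable cost at any output.
Shutting down limits the loss to fixed cost, $449.

Shut down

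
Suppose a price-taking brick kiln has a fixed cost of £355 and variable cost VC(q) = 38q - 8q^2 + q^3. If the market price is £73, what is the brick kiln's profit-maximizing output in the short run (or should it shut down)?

From TC, MC = TC'(q) = 38 - 16q + 3q^2 and AVC = VC/q = 38 - 8q + q^2.
AVC is minimized where dAVC/dq = -8 + 2q = 0, at q = 4; min AVC = 38 - 8·4 + 4^2 = £22.
P = £73 exceeds min AVC = £22, so the firm stays open.
Solving P = MC: -35 - 16q + 3q^2 = 0 ⇒ q = -5/3 or 7. On the upward-sloping branch, q* = 7.
Check: AVC at q = 7 is £31 ≤ P, so revenue covers variable cost.
Profit = P·q − TC = 73·7 − 572 = -£61, a loss, but smaller than the £355 fixed cost the firm would lose by shutting down.

Produce at q = 7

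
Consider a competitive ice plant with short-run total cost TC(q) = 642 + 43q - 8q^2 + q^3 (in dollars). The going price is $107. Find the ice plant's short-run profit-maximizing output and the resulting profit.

Profit = -$130 at q = 8

AVC = 43 - 8q + q^2 has its minimum $27 at q = 4; price $107 clears that bar, so the firm operates.
With MC = 43 - 16q + 3q^2, P = MC on the upward-sloping part at q* = 8.
TR = 107·8 = 856. TC = 642 + 344 = 986. Profit = 856 − 986 = -$130.
By producing, the firm covers all variable cost plus $512 of fixed cost; shutting down would lose the full $642.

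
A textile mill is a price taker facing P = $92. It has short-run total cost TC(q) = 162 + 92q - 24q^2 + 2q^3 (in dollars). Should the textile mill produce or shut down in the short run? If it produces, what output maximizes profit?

From TC, MC = TC'(q) = 92 - 48q + 6q^2 and AVC = VC/q = 92 - 24q + 2q^2.
The AVC parabola has its vertex at q = 24/4 = 6, where AVC = 92 - 24·6 + 2·6^2 = $20.
Since P = $92 ≥ min AVC = $20, price covers variable cost and the firm should produce.
Set P = MC: 92 = 92 - 48q + 6q^2 → -48q + 6q^2 = 0. The roots are q = 0 and q = 8; the profit-maximizing output is on the rising part of MC, so q* = 8.
Check: AVC at q = 8 is $28 ≤ P, so revenue covers variable cost.
Profit = P·q − TC = 92·8 − 386 = $350.

Produce at q = 8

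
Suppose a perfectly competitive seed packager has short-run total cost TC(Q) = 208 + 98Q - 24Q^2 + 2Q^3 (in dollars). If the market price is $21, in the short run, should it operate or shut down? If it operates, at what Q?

Variable cost is VC = 98Q - 24Q^2 + 2Q^3, so AVC = VC/Q = 98 - 24Q + 2Q^2 and MC = dTC/dQ = 98 - 48Q + 6Q^2.
AVC is minimized where dAVC/dQ = -24 + 4Q = 0, at Q = 6; min AVC = 98 - 24·6 + 2·6^2 = $26.
With P < min AVC ($21 < $26), every unit sold adds to the loss.
Best response: produce nothing and absorb the $208 fixed cost.

Shut down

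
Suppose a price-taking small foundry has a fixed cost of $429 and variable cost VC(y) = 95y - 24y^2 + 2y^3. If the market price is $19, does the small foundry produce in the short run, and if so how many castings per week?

Strip out fixed cost: VC = 95y - 24y^2 + 2y^3. Then AVC = 95 - 24y + 2y^2 and MC = 95 - 48y + 6y^2.
The AVC parabola has its vertex at y = 24/4 = 6, where AVC = 95 - 24·6 + 2·6^2 = $23.
Since P = $19 < min AVC = $23, price fails to cover variable cost at any output.
Best response: produce nothing and absorb the $429 fixed cost.

Shut down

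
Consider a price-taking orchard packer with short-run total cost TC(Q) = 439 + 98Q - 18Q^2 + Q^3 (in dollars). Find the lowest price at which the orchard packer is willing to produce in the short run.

$17 per unit

Short-run supply begins at min AVC. From VC = 98Q - 18Q^2 + Q^3, AVC = 98 - 18Q + Q^2.
At the minimum of AVC, MC = AVC. MC = 98 - 36Q + 3Q^2; setting MC = AVC gives 2Q^2 - 18Q = 0, so Q = 9. min AVC = 17.
So the shutdown price is $17.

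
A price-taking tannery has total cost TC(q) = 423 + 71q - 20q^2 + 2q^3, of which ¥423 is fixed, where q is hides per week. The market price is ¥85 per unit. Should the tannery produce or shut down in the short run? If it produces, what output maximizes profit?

From TC, MC = TC'(q) = 71 - 40q + 6q^2 and AVC = VC/q = 71 - 20q + 2q^2.
AVC is minimized where dAVC/dq = -20 + 4q = 0, at q = 5; min AVC = 71 - 20·5 + 2·5^2 = ¥21.
Because ¥85 ≥ ¥21, revenue can cover variable cost; the firm operates.
P = MC gives -14 - 40q + 6q^2 = 0, with roots -1/3 and 7. Take the larger (rising MC): q* = 7.
Check: AVC at q = 7 is ¥29 ≤ P, so revenue covers variable cost.
Profit = P·q − TC = 85·7 − 626 = -¥31, a loss, but smaller than the ¥423 fixed cost the firm would lose by shutting down.

Produce at q = 7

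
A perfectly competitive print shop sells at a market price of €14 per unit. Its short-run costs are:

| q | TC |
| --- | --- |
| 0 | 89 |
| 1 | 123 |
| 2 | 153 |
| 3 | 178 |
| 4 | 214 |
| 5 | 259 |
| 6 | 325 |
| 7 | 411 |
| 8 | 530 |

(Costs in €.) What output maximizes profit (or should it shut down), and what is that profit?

q = 0 (shut down); profit = -€89

Compute π = P·q − TC at each output: q=0: -89; q=1: -109; q=2: -125; q=3: -136; q=4: -158; q=5: -189; q=6: -241; q=7: -313; q=8: -418.
Profit is highest at q = 0. Equivalently, the lowest AVC in the table is 89/3 ≈ €29.67 at q = 3, and P = €14 falls below it — price never covers variable cost, so the firm shuts down and loses only its fixed cost.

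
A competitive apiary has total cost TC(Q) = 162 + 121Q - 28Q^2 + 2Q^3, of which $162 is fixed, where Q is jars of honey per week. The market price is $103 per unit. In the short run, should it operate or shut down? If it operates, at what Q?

From TC, MC = TC'(Q) = 121 - 56Q + 6Q^2 and AVC = VC/Q = 121 - 28Q + 2Q^2.
AVC is minimized where dAVC/dQ = -28 + 4Q = 0, at Q = 7; min AVC = 121 - 28·7 + 2·7^2 = $23.
P = $103 exceeds min AVC = $23, so the firm stays open.
Solving P = MC: 18 - 56Q + 6Q^2 = 0 ⇒ Q = 1/3 or 9. On the upward-sloping branch, Q* = 9.
Check: AVC at Q = 9 is $31 ≤ P, so revenue covers variable cost.
Profit = P·Q − TC = 103·9 − 441 = $486.

Produce at Q = 9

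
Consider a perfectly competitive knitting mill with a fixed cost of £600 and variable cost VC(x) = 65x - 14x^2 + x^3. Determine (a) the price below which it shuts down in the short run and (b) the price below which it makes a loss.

Shutdown price = min AVC. AVC = 65 - 14x + x^2, with vertex at x = 7 and minimum £16.
ATC = 600/x + 65 - 14x + x^2. Setting dATC/dx = −600/x^2 − 14 + 2x = 0 gives x = 10 (since 2·10^3 − 14·10^2 = 600).
min ATC = 600/10 + 65 − 14·10 + 10^2 = £85. That is the break-even price.
Between these two prices the firm operates at a loss; above £85 it earns a profit.

Shutdown price = £16; break-even price = £85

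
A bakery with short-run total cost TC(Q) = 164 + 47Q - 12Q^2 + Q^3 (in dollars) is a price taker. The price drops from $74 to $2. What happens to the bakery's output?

MC = 47 - 24Q + 3Q^2; the shutdown threshold is min AVC = $11 (at Q = 6).
At P = $74 ≥ min AVC, set P = MC on the rising branch: Q = 9.
At P = $2 < min AVC = $11, price no longer covers variable cost at any output, so the firm shuts down: Q = 0.

Output falls from 9 to 0 (the firm shuts down)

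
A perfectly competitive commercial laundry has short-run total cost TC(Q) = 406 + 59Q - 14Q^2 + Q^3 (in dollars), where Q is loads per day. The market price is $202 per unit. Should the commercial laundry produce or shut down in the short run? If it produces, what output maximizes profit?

Produce at Q = 13

From TC, MC = TC'(Q) = 59 - 28Q + 3Q^2 and AVC = VC/Q = 59 - 14Q + Q^2.
The AVC parabola has its vertex at Q = 14/2 = 7, where AVC = 59 - 14·7 + 7^2 = $10.
Since P = $202 ≥ min AVC = $10, price covers variable cost and the firm should produce.
Solving P = MC: -143 - 28Q + 3Q^2 = 0 ⇒ Q = -11/3 or 13. On the upward-sloping branch, Q* = 13.
Check: AVC at Q = 13 is $46 ≤ P, so revenue covers variable cost.
Profit = P·Q − TC = 202·13 − 1004 = $1622.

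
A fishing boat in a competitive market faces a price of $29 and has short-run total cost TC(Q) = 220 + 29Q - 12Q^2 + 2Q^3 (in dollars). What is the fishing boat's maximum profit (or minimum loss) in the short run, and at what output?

Profit = -$156 at Q = 4

AVC = 29 - 12Q + 2Q^2 has its minimum $11 at Q = 3; price $29 clears that bar, so the firm operates.
With MC = 29 - 24Q + 6Q^2, P = MC on the upward-sloping part at Q* = 4.
TR = 29·4 = 116. TC = 220 + 52 = 272. Profit = 116 − 272 = -$156.
That loss of $156 beats the $220 the firm would lose by shutting down; producing recovers $64 of fixed cost.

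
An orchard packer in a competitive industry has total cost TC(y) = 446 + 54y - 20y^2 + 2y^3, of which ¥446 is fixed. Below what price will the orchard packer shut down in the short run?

The firm shuts down when price falls below the minimum of average variable cost. AVC = VC/y = 54 - 20y + 2y^2.
At the minimum of AVC, MC = AVC. MC = 54 - 40y + 6y^2; setting MC = AVC gives 4y^2 - 20y = 0, so y = 5. min AVC = 4.
So the shutdown price is ¥4.

¥4 per unit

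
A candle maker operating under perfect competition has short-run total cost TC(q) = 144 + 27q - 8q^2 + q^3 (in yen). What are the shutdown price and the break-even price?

AVC = 27 - 8q + q^2; minimized at q = 4, giving min AVC = ¥11. That is the shutdown price.
ATC = 144/q + 27 - 8q + q^2. Setting dATC/dq = −144/q^2 − 8 + 2q = 0 gives q = 6 (since 2·6^3 − 8·6^2 = 144).
min ATC = 144/6 + 27 − 8·6 + 6^2 = ¥39. That is the break-even price.
Between these two prices the firm operates at a loss; above ¥39 it earns a profit.

Shutdown price = ¥11; break-even price = ¥39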